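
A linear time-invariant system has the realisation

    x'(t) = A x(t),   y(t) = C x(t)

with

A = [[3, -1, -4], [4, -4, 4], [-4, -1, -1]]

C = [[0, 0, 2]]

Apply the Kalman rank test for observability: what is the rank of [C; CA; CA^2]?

3

CA = [[-8, -2, -2]]
CA^2 = [[-24, 18, 26]]
Observability matrix O = [C; CA; CA^2] = [[0, 0, 2], [-8, -2, -2], [-24, 18, 26]]
det(O) = 0·((-2)·26 - (-2)·18) - 0·((-8)·26 - (-2)·(-24)) + 2·((-8)·18 - (-2)·(-24)) = 0·(-16) - 0·(-256) + 2·(-192) = -384 ≠ 0, so rank(O) = 3.
rank(O) = 3 = n, so the pair (A, C) is completely observable.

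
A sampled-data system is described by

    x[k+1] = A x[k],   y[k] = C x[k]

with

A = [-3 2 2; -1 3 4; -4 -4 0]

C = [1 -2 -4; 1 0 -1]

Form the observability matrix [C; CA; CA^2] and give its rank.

3

CA = [[15, 12, -6], [1, 6, 2]]
CA^2 = [[-33, 90, 78], [-17, 12, 26]]
Observability matrix O = [C; CA; CA^2] = [[1, -2, -4], [1, 0, -1], [15, 12, -6], [1, 6, 2], [-33, 90, 78], [-17, 12, 26]]
Take the 3×3 submatrix of O formed by rows 1, 2, 3: [[1, -2, -4], [1, 0, -1], [15, 12, -6]]. Its determinant is 1·(0·(-6) - (-1)·12) - (-2)·(1·(-6) - (-1)·15) + (-4)·(1·12 - 0·15) = 1·12 - (-2)·9 + (-4)·12 = -18 ≠ 0.
So rank(O) ≥ 3; since O has 3 columns, rank(O) = 3.
rank(O) = 3 = n, so the pair (A, C) is completely observable.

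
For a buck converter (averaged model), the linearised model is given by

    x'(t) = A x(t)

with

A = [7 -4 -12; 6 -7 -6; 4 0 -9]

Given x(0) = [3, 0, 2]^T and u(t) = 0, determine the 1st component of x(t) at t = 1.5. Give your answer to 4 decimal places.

1.2738

det(sI - A) = s^3 - (tr A)s^2 + (M11 + M22 + M33)s - det A, where Mii is the 2×2 principal minor of A obtained by deleting row i and column i.
tr A = 7 + (-7) + (-9) = -9; M11 = (-7)·(-9) - (-6)·0 = 63 - 0 = 63; M22 = 7·(-9) - (-12)·4 = -63 - (-48) = -15; M33 = 7·(-7) - (-4)·6 = -49 - (-24) = -25; sum of minors = 23.
det A = 7·((-7)·(-9) - (-6)·0) - (-4)·(6·(-9) - (-6)·4) + (-12)·(6·0 - (-7)·4) = 7·63 - (-4)·(-30) + (-12)·28 = -15.
So p(s) = det(sI - A) = s^3 + 9s^2 + 23s + 15.
Rational-root test: any integer root divides 15. Testing small divisors, s = -1 works: p(-1) = -1 + 9 + (-23) + 15 = 0, so (s + 1) is a factor.
Dividing, p(s) = (s + 1)(s^2 + 8s + 15).
Factor s^2 + 8s + 15: two numbers with sum -8 and product 15 are -3 and -5, so s^2 + 8s + 15 = (s + 3)(s + 5).
Hence p(s) = (s + 1) (s + 3) (s + 5), with roots -5, -3, -1.
The eigenvalues -5, -3, -1 are distinct and real, so A is diagonalisable and x(t) = e^{At} x(0) = V diag(e^{λ_i t}) V^{-1} x(0), where the columns of V are the eigenvectors.
λ = -5: A - (-5)I = [[12, -4, -12], [6, -2, -6], [4, 0, -4]]. v must be orthogonal to every row; (row 1) × (row 3) = [16, 0, 16], so take v_1 = [1, 0, 1]^T.
λ = -3: A - (-3)I = [[10, -4, -12], [6, -4, -6], [4, 0, -6]]. v must be orthogonal to every row; (row 1) × (row 2) = [-24, -12, -16], so take v_2 = [6, 3, 4]^T.
λ = -1: A - (-1)I = [[8, -4, -12], [6, -6, -6], [4, 0, -8]]. v must be orthogonal to every row; (row 1) × (row 2) = [-48, -24, -24], so take v_3 = [-2, -1, -1]^T.
V = [v_1 v_2 v_3] = [[1, 6, -2], [0, 3, -1], [1, 4, -1]] has det V = 1, so V^{-1} = adj(V)/det V = [[1, -2, 0], [-1, 1, 1], [-3, 2, 3]].
Modal coordinates z(0) = V^{-1} x(0): 1·3 + (-2)·0 + 0·2 = 3; (-1)·3 + 1·0 + 1·2 = -1; (-3)·3 + 2·0 + 3·2 = -3; so z(0) = [3, -1, -3]^T.
x_1(t) = Σ_i (v_i)_1 · z_i(0) · e^{λ_i t} (row 1 of V times the modal terms).
x_1(1.5) = 1·3·e^{-5·1.5} + 6·(-1)·e^{-3·1.5} + (-2)·(-3)·e^{-1·1.5} = 3·0.000553 + (-6)·0.011109 + 6·0.223130 = 1.2738.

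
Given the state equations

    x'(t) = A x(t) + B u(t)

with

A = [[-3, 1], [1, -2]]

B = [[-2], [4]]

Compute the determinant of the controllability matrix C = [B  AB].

AB = [[10], [-10]]
Controllability matrix C = [B  AB] = [[-2, 10], [4, -10]]
det(C) = (-2)·(-10) - 10·4 = 20 - 40 = -20
Since det(C) ≠ 0, rank(C) = 2 and the system is completely controllable.

-20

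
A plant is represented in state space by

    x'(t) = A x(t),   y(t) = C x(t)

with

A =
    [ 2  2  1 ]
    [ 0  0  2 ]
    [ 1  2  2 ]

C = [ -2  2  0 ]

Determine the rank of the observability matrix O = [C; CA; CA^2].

3

CA = [[-4, -4, 2]]
CA^2 = [[-6, -4, -8]]
Observability matrix O = [C; CA; CA^2] = [[-2, 2, 0], [-4, -4, 2], [-6, -4, -8]]
det(O) = (-2)·((-4)·(-8) - 2·(-4)) - 2·((-4)·(-8) - 2·(-6)) + 0·((-4)·(-4) - (-4)·(-6)) = (-2)·40 - 2·44 + 0·(-8) = -168 ≠ 0, so rank(O) = 3.
rank(O) = 3 = n, so the pair (A, C) is completely observable.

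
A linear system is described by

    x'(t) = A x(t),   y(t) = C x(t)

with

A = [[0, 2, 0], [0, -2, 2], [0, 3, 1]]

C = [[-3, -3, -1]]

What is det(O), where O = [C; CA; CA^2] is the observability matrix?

198

CA = [[0, -3, -7]]
CA^2 = [[0, -15, -13]]
Observability matrix O = [C; CA; CA^2] = [[-3, -3, -1], [0, -3, -7], [0, -15, -13]]
Expanding along the first row, det(O) = (-3)·((-3)·(-13) - (-7)·(-15)) - (-3)·(0·(-13) - (-7)·0) + (-1)·(0·(-15) - (-3)·0) = (-3)·(-66) - (-3)·0 + (-1)·0 = 198
Since det(O) ≠ 0, rank(O) = 3 and the system is completely observable.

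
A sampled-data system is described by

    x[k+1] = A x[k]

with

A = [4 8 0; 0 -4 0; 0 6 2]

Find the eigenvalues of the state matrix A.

det(zI - A) = z^3 - (tr A)z^2 + (M11 + M22 + M33)z - det A, where Mii is the 2×2 principal minor of A obtained by deleting row i and column i.
tr A = 4 + (-4) + 2 = 2; M11 = (-4)·2 - 0·6 = -8 - 0 = -8; M22 = 4·2 - 0·0 = 8 - 0 = 8; M33 = 4·(-4) - 8·0 = -16 - 0 = -16; sum of minors = -16.
det A = 4·((-4)·2 - 0·6) - 8·(0·2 - 0·0) + 0·(0·6 - (-4)·0) = 4·(-8) - 8·0 + 0·0 = -32.
So p(z) = det(zI - A) = z^3 - 2z^2 - 16z + 32.
Rational-root test: any integer root divides 32. Testing small divisors, z = 2 works: p(2) = 8 + (-8) + (-32) + 32 = 0, so (z - 2) is a factor.
Dividing, p(z) = (z - 2)(z^2 - 16).
Factor z^2 - 16: two numbers with sum 0 and product -16 are 4 and -4, so z^2 - 16 = (z - 4)(z + 4).
Hence p(z) = (z - 4) (z - 2) (z + 4), with roots -4, 2, 4.

-4, 2, 4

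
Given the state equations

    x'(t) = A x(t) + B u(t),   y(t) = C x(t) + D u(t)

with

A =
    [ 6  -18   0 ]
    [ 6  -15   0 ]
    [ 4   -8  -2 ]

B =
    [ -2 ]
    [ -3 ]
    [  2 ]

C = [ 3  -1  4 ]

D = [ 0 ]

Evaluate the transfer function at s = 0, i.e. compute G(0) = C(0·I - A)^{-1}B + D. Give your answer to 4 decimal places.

G(0) = C(-A)^{-1}B + D = -C A^{-1} B + D.
det A = -36, so A^{-1} = (1/-36)·adj(A) = [[-5/6, 1, 0], [-1/3, 1/3, 0], [-1/3, 2/3, -1/2]]
A^{-1} B = [-4/3, -1/3, -7/3]^T
C A^{-1} B = -13
G(0) = D - C A^{-1} B = 0 - (-13) = 13

13.0000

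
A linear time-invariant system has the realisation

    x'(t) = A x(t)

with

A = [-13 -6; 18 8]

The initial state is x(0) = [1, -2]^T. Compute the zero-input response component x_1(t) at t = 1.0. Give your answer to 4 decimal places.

0.3679

det(sI - A) = s^2 - (tr A)s + det A, with tr A = (-13) + 8 = -5 and det A = (-13)·8 - (-6)·18 = -104 - (-108) = 4.
So p(s) = det(sI - A) = s^2 + 5s + 4.
Factor s^2 + 5s + 4: two numbers with sum -5 and product 4 are -1 and -4, so s^2 + 5s + 4 = (s + 1)(s + 4).
Hence p(s) = (s + 1) (s + 4), with roots -4, -1.
The eigenvalues -4, -1 are distinct and real, so A is diagonalisable and x(t) = e^{At} x(0) = V diag(e^{λ_i t}) V^{-1} x(0), where the columns of V are the eigenvectors.
λ = -4: A - (-4)I = [[-9, -6], [18, 12]]. Row 1 gives (-9)·v1 + (-6)·v2 = 0, so take v_1 = [2, -3]^T.
λ = -1: A - (-1)I = [[-12, -6], [18, 9]]. Row 1 gives (-12)·v1 + (-6)·v2 = 0, so take v_2 = [-1, 2]^T.
V = [v_1 v_2] = [[2, -1], [-3, 2]] has det V = 1, so V^{-1} = adj(V)/det V = [[2, 1], [3, 2]].
Modal coordinates z(0) = V^{-1} x(0): 2·1 + 1·(-2) = 0; 3·1 + 2·(-2) = -1; so z(0) = [0, -1]^T.
x_1(t) = Σ_i (v_i)_1 · z_i(0) · e^{λ_i t} (row 1 of V times the modal terms).
x_1(1.0) = 2·0·e^{-4·1.0} + (-1)·(-1)·e^{-1·1.0} = 0·0.018316 + 1·0.367879 = 0.3679.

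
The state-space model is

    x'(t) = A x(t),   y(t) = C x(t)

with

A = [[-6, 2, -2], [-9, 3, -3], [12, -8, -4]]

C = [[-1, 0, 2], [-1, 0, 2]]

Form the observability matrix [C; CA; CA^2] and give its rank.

CA = [[30, -18, -6], [30, -18, -6]]
CA^2 = [[-90, 54, 18], [-90, 54, 18]]
Observability matrix O = [C; CA; CA^2] = [[-1, 0, 2], [-1, 0, 2], [30, -18, -6], [30, -18, -6], [-90, 54, 18], [-90, 54, 18]]
The columns c1, c2, c3 of O are linearly dependent: 2·c1 + 3·c2 + c3 = 0 (check each entry), so rank(O) ≤ 2.
The 2×2 minor from rows 1, 3, columns 1, 2 is (-1)·(-18) - 0·30 = 18 - 0 = 18 ≠ 0, so rank(O) = 2.
rank(O) = 2 < n = 3, so the pair (A, C) is not completely observable.

2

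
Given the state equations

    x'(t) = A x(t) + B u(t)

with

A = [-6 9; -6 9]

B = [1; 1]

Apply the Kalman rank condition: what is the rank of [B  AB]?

1

AB = [[3], [3]]
Controllability matrix C = [B  AB] = [[1, 3], [1, 3]]
Every column of C is a scalar multiple of column 1 = [1, 1] (multipliers 1, 3), so the columns span a one-dimensional space.
C ≠ 0, hence rank(C) = 1.
rank(C) = 1 < n = 2, so the pair (A, B) is not completely controllable.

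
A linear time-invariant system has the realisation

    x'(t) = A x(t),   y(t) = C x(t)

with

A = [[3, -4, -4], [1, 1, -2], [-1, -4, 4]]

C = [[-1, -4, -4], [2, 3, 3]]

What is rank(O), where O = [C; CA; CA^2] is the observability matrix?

3

CA = [[-3, 16, -4], [6, -17, -2]]
CA^2 = [[11, 44, -36], [3, -33, 2]]
Observability matrix O = [C; CA; CA^2] = [[-1, -4, -4], [2, 3, 3], [-3, 16, -4], [6, -17, -2], [11, 44, -36], [3, -33, 2]]
Take the 3×3 submatrix of O formed by rows 1, 2, 3: [[-1, -4, -4], [2, 3, 3], [-3, 16, -4]]. Its determinant is (-1)·(3·(-4) - 3·16) - (-4)·(2·(-4) - 3·(-3)) + (-4)·(2·16 - 3·(-3)) = (-1)·(-60) - (-4)·1 + (-4)·41 = -100 ≠ 0.
So rank(O) ≥ 3; since O has 3 columns, rank(O) = 3.
rank(O) = 3 = n, so the pair (A, C) is completely observable.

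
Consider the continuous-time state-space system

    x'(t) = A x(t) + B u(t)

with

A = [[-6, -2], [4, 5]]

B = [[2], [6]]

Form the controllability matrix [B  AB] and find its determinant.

AB = [[-24], [38]]
Controllability matrix C = [B  AB] = [[2, -24], [6, 38]]
det(C) = 2·38 - (-24)·6 = 76 - (-144) = 220
Since det(C) ≠ 0, rank(C) = 2 and the system is completely controllable.

220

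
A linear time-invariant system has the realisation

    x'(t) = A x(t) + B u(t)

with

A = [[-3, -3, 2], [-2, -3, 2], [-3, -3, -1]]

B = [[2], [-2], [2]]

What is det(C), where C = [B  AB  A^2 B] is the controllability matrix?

AB = [[4], [6], [-2]]
A^2B = [[-34], [-30], [-28]]
Controllability matrix C = [B  AB  A^2B] = [[2, 4, -34], [-2, 6, -30], [2, -2, -28]]
Expanding along the first row, det(C) = 2·(6·(-28) - (-30)·(-2)) - 4·((-2)·(-28) - (-30)·2) + (-34)·((-2)·(-2) - 6·2) = 2·(-228) - 4·116 + (-34)·(-8) = -648
Since det(C) ≠ 0, rank(C) = 3 and the system is completely controllable.

-648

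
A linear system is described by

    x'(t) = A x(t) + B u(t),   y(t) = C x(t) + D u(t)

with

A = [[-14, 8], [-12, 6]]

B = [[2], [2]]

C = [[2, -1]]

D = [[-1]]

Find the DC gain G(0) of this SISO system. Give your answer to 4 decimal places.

-0.6667

G(0) = C(-A)^{-1}B + D = -C A^{-1} B + D.
det A = 12, so A^{-1} = (1/12)·adj(A) = [[1/2, -2/3], [1, -7/6]]
A^{-1} B = [-1/3, -1/3]^T
C A^{-1} B = -1/3
G(0) = D - C A^{-1} B = -1 - (-1/3) = -2/3 ≈ -0.6667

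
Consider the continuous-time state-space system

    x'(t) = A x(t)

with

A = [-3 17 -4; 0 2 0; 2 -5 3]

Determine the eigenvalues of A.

det(sI - A) = s^3 - (tr A)s^2 + (M11 + M22 + M33)s - det A, where Mii is the 2×2 principal minor of A obtained by deleting row i and column i.
tr A = (-3) + 2 + 3 = 2; M11 = 2·3 - 0·(-5) = 6 - 0 = 6; M22 = (-3)·3 - (-4)·2 = -9 - (-8) = -1; M33 = (-3)·2 - 17·0 = -6 - 0 = -6; sum of minors = -1.
det A = (-3)·(2·3 - 0·(-5)) - 17·(0·3 - 0·2) + (-4)·(0·(-5) - 2·2) = (-3)·6 - 17·0 + (-4)·(-4) = -2.
So p(s) = det(sI - A) = s^3 - 2s^2 - s + 2.
Rational-root test: any integer root divides 2. Testing small divisors, s = -1 works: p(-1) = -1 + (-2) + 1 + 2 = 0, so (s + 1) is a factor.
Dividing, p(s) = (s + 1)(s^2 - 3s + 2).
Factor s^2 - 3s + 2: two numbers with sum 3 and product 2 are 2 and 1, so s^2 - 3s + 2 = (s - 2)(s - 1).
Hence p(s) = (s - 2) (s - 1) (s + 1), with roots -1, 1, 2.
At least one eigenvalue has non-negative real part, so the system is not asymptotically stable.

-1, 1, 2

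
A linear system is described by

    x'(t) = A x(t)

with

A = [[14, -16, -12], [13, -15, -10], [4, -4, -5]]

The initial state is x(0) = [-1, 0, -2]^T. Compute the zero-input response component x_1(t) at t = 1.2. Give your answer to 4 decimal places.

det(sI - A) = s^3 - (tr A)s^2 + (M11 + M22 + M33)s - det A, where Mii is the 2×2 principal minor of A obtained by deleting row i and column i.
tr A = 14 + (-15) + (-5) = -6; M11 = (-15)·(-5) - (-10)·(-4) = 75 - 40 = 35; M22 = 14·(-5) - (-12)·4 = -70 - (-48) = -22; M33 = 14·(-15) - (-16)·13 = -210 - (-208) = -2; sum of minors = 11.
det A = 14·((-15)·(-5) - (-10)·(-4)) - (-16)·(13·(-5) - (-10)·4) + (-12)·(13·(-4) - (-15)·4) = 14·35 - (-16)·(-25) + (-12)·8 = -6.
So p(s) = det(sI - A) = s^3 + 6s^2 + 11s + 6.
Rational-root test: any integer root divides 6. Testing small divisors, s = -1 works: p(-1) = -1 + 6 + (-11) + 6 = 0, so (s + 1) is a factor.
Dividing, p(s) = (s + 1)(s^2 + 5s + 6).
Factor s^2 + 5s + 6: two numbers with sum -5 and product 6 are -2 and -3, so s^2 + 5s + 6 = (s + 2)(s + 3).
Hence p(s) = (s + 1) (s + 2) (s + 3), with roots -3, -2, -1.
The eigenvalues -3, -2, -1 are distinct and real, so A is diagonalisable and x(t) = e^{At} x(0) = V diag(e^{λ_i t}) V^{-1} x(0), where the columns of V are the eigenvectors.
λ = -3: A - (-3)I = [[17, -16, -12], [13, -12, -10], [4, -4, -2]]. v must be orthogonal to every row; (row 1) × (row 2) = [16, 14, 4], so take v_1 = [-8, -7, -2]^T.
λ = -2: A - (-2)I = [[16, -16, -12], [13, -13, -10], [4, -4, -3]]. v must be orthogonal to every row; (row 1) × (row 2) = [4, 4, 0], so take v_2 = [1, 1, 0]^T.
λ = -1: A - (-1)I = [[15, -16, -12], [13, -14, -10], [4, -4, -4]]. v must be orthogonal to every row; (row 1) × (row 2) = [-8, -6, -2], so take v_3 = [4, 3, 1]^T.
V = [v_1 v_2 v_3] = [[-8, 1, 4], [-7, 1, 3], [-2, 0, 1]] has det V = 1, so V^{-1} = adj(V)/det V = [[1, -1, -1], [1, 0, -4], [2, -2, -1]].
Modal coordinates z(0) = V^{-1} x(0): 1·(-1) + (-1)·0 + (-1)·(-2) = 1; 1·(-1) + 0·0 + (-4)·(-2) = 7; 2·(-1) + (-2)·0 + (-1)·(-2) = 0; so z(0) = [1, 7, 0]^T.
x_1(t) = Σ_i (v_i)_1 · z_i(0) · e^{λ_i t} (row 1 of V times the modal terms).
x_1(1.2) = (-8)·1·e^{-3·1.2} + 1·7·e^{-2·1.2} + 4·0·e^{-1·1.2} = (-8)·0.027324 + 7·0.090718 + 0·0.301194 = 0.4164.

0.4164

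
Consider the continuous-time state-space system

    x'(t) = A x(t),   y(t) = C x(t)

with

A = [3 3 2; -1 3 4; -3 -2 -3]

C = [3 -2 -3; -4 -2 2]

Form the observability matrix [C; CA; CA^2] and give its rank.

3

CA = [[20, 9, 7], [-16, -22, -22]]
CA^2 = [[30, 73, 55], [40, -70, -54]]
Observability matrix O = [C; CA; CA^2] = [[3, -2, -3], [-4, -2, 2], [20, 9, 7], [-16, -22, -22], [30, 73, 55], [40, -70, -54]]
Take the 3×3 submatrix of O formed by rows 1, 2, 3: [[3, -2, -3], [-4, -2, 2], [20, 9, 7]]. Its determinant is 3·((-2)·7 - 2·9) - (-2)·((-4)·7 - 2·20) + (-3)·((-4)·9 - (-2)·20) = 3·(-32) - (-2)·(-68) + (-3)·4 = -244 ≠ 0.
So rank(O) ≥ 3; since O has 3 columns, rank(O) = 3.
rank(O) = 3 = n, so the pair (A, C) is completely observable.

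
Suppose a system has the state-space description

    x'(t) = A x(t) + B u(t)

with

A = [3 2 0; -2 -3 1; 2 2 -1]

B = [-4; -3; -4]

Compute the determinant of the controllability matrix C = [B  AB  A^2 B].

AB = [[-18], [13], [-10]]
A^2B = [[-28], [-13], [0]]
Controllability matrix C = [B  AB  A^2B] = [[-4, -18, -28], [-3, 13, -13], [-4, -10, 0]]
Expanding along the first row, det(C) = (-4)·(13·0 - (-13)·(-10)) - (-18)·((-3)·0 - (-13)·(-4)) + (-28)·((-3)·(-10) - 13·(-4)) = (-4)·(-130) - (-18)·(-52) + (-28)·82 = -2712
Since det(C) ≠ 0, rank(C) = 3 and the system is completely controllable.

-2712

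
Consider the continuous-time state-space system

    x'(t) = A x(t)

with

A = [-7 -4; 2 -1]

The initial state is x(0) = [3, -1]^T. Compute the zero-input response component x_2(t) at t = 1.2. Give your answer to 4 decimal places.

det(sI - A) = s^2 - (tr A)s + det A, with tr A = (-7) + (-1) = -8 and det A = (-7)·(-1) - (-4)·2 = 7 - (-8) = 15.
So p(s) = det(sI - A) = s^2 + 8s + 15.
Factor s^2 + 8s + 15: two numbers with sum -8 and product 15 are -3 and -5, so s^2 + 8s + 15 = (s + 3)(s + 5).
Hence p(s) = (s + 3) (s + 5), with roots -5, -3.
The eigenvalues -5, -3 are distinct and real, so A is diagonalisable and x(t) = e^{At} x(0) = V diag(e^{λ_i t}) V^{-1} x(0), where the columns of V are the eigenvectors.
λ = -5: A - (-5)I = [[-2, -4], [2, 4]]. Row 1 gives (-2)·v1 + (-4)·v2 = 0, so take v_1 = [2, -1]^T.
λ = -3: A - (-3)I = [[-4, -4], [2, 2]]. Row 1 gives (-4)·v1 + (-4)·v2 = 0, so take v_2 = [-1, 1]^T.
V = [v_1 v_2] = [[2, -1], [-1, 1]] has det V = 1, so V^{-1} = adj(V)/det V = [[1, 1], [1, 2]].
Modal coordinates z(0) = V^{-1} x(0): 1·3 + 1·(-1) = 2; 1·3 + 2·(-1) = 1; so z(0) = [2, 1]^T.
x_2(t) = Σ_i (v_i)_2 · z_i(0) · e^{λ_i t} (row 2 of V times the modal terms).
x_2(1.2) = (-1)·2·e^{-5·1.2} + 1·1·e^{-3·1.2} = (-2)·0.002479 + 1·0.027324 = 0.0224.

0.0224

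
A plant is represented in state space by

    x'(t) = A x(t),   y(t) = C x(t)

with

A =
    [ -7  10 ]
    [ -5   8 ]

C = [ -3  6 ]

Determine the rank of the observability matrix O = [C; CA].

1

CA = [[-9, 18]]
Observability matrix O = [C; CA] = [[-3, 6], [-9, 18]]
Every row of O is a scalar multiple of row 1 = [-3, 6] (multipliers 1, 3), so the rows span a one-dimensional space.
O ≠ 0, hence rank(O) = 1.
rank(O) = 1 < n = 2, so the pair (A, C) is not completely observable.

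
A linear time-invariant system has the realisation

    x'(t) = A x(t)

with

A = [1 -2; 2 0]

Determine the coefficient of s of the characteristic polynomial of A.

-1

For a 2×2 matrix, det(sI - A) = s^2 - (tr A)s + det A.
tr A = 1, det A = 4.
So p(s) = s^2 - s + 4.
The coefficient of s is -1.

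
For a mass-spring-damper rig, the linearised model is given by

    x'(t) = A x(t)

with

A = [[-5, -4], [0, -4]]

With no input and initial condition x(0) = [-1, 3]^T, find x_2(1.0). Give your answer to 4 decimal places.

det(sI - A) = s^2 - (tr A)s + det A, with tr A = (-5) + (-4) = -9 and det A = (-5)·(-4) - (-4)·0 = 20 - 0 = 20.
So p(s) = det(sI - A) = s^2 + 9s + 20.
Factor s^2 + 9s + 20: two numbers with sum -9 and product 20 are -4 and -5, so s^2 + 9s + 20 = (s + 4)(s + 5).
Hence p(s) = (s + 4) (s + 5), with roots -5, -4.
The eigenvalues -5, -4 are distinct and real, so A is diagonalisable and x(t) = e^{At} x(0) = V diag(e^{λ_i t}) V^{-1} x(0), where the columns of V are the eigenvectors.
λ = -5: A - (-5)I = [[0, -4], [0, 1]]. Row 1 gives 0·v1 + (-4)·v2 = 0, so take v_1 = [1, 0]^T.
λ = -4: A - (-4)I = [[-1, -4], [0, 0]]. Row 1 gives (-1)·v1 + (-4)·v2 = 0, so take v_2 = [-4, 1]^T.
V = [v_1 v_2] = [[1, -4], [0, 1]] has det V = 1, so V^{-1} = adj(V)/det V = [[1, 4], [0, 1]].
Modal coordinates z(0) = V^{-1} x(0): 1·(-1) + 4·3 = 11; 0·(-1) + 1·3 = 3; so z(0) = [11, 3]^T.
x_2(t) = Σ_i (v_i)_2 · z_i(0) · e^{λ_i t} (row 2 of V times the modal terms).
x_2(1.0) = 0·11·e^{-5·1.0} + 1·3·e^{-4·1.0} = 0·0.006738 + 3·0.018316 = 0.0549.

0.0549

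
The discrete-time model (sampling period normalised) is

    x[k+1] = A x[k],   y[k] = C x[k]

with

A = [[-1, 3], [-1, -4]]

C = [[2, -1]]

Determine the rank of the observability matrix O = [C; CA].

2

CA = [[-1, 10]]
Observability matrix O = [C; CA] = [[2, -1], [-1, 10]]
det(O) = 2·10 - (-1)·(-1) = 20 - 1 = 19 ≠ 0, so rank(O) = 2.
rank(O) = 2 = n, so the pair (A, C) is completely observable.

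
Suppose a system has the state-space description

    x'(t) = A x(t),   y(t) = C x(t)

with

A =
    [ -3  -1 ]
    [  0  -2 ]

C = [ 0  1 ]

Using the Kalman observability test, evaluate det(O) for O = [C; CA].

0

CA = [[0, -2]]
Observability matrix O = [C; CA] = [[0, 1], [0, -2]]
det(O) = 0·(-2) - 1·0 = 0 - 0 = 0
Since det(O) = 0, rank(O) < 2 and the system is not completely observable.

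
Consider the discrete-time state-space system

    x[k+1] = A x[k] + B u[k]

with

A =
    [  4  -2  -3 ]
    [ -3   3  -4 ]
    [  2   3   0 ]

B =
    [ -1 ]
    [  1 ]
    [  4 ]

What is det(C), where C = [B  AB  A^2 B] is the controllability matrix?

-5523

AB = [[-18], [-10], [1]]
A^2B = [[-55], [20], [-66]]
Controllability matrix C = [B  AB  A^2B] = [[-1, -18, -55], [1, -10, 20], [4, 1, -66]]
Expanding along the first row, det(C) = (-1)·((-10)·(-66) - 20·1) - (-18)·(1·(-66) - 20·4) + (-55)·(1·1 - (-10)·4) = (-1)·640 - (-18)·(-146) + (-55)·41 = -5523
Since det(C) ≠ 0, rank(C) = 3 and the system is completely controllable.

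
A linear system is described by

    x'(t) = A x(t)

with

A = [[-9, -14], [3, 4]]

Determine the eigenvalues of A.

det(sI - A) = s^2 - (tr A)s + det A, with tr A = (-9) + 4 = -5 and det A = (-9)·4 - (-14)·3 = -36 - (-42) = 6.
So p(s) = det(sI - A) = s^2 + 5s + 6.
Factor s^2 + 5s + 6: two numbers with sum -5 and product 6 are -2 and -3, so s^2 + 5s + 6 = (s + 2)(s + 3).
Hence p(s) = (s + 2) (s + 3), with roots -3, -2.
All eigenvalues have negative real part, so the system is asymptotically stable.

-3, -2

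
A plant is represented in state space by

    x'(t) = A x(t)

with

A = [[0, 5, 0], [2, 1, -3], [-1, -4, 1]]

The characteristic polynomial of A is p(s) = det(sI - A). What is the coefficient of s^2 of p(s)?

Expand det(sI - A) for the 3×3 matrix.
p(s) = s^3 - 2s^2 - 21s - 5.
(Check: constant term = det(-A) = (-1)^3 det A = -5; coefficient of s^2 = -tr A = -2.)
The coefficient of s^2 is -2.

-2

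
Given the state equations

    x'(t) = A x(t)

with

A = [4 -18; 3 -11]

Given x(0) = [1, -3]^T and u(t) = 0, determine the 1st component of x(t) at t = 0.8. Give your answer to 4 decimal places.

3.8735

det(sI - A) = s^2 - (tr A)s + det A, with tr A = 4 + (-11) = -7 and det A = 4·(-11) - (-18)·3 = -44 - (-54) = 10.
So p(s) = det(sI - A) = s^2 + 7s + 10.
Factor s^2 + 7s + 10: two numbers with sum -7 and product 10 are -2 and -5, so s^2 + 7s + 10 = (s + 2)(s + 5).
Hence p(s) = (s + 2) (s + 5), with roots -5, -2.
The eigenvalues -5, -2 are distinct and real, so A is diagonalisable and x(t) = e^{At} x(0) = V diag(e^{λ_i t}) V^{-1} x(0), where the columns of V are the eigenvectors.
λ = -5: A - (-5)I = [[9, -18], [3, -6]]. Row 1 gives 9·v1 + (-18)·v2 = 0, so take v_1 = [2, 1]^T.
λ = -2: A - (-2)I = [[6, -18], [3, -9]]. Row 1 gives 6·v1 + (-18)·v2 = 0, so take v_2 = [3, 1]^T.
V = [v_1 v_2] = [[2, 3], [1, 1]] has det V = -1, so V^{-1} = adj(V)/det V = [[-1, 3], [1, -2]].
Modal coordinates z(0) = V^{-1} x(0): (-1)·1 + 3·(-3) = -10; 1·1 + (-2)·(-3) = 7; so z(0) = [-10, 7]^T.
x_1(t) = Σ_i (v_i)_1 · z_i(0) · e^{λ_i t} (row 1 of V times the modal terms).
x_1(0.8) = 2·(-10)·e^{-5·0.8} + 3·7·e^{-2·0.8} = (-20)·0.018316 + 21·0.201897 = 3.8735.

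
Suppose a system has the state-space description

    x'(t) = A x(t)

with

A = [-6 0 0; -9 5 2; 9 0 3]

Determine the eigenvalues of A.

det(sI - A) = s^3 - (tr A)s^2 + (M11 + M22 + M33)s - det A, where Mii is the 2×2 principal minor of A obtained by deleting row i and column i.
tr A = (-6) + 5 + 3 = 2; M11 = 5·3 - 2·0 = 15 - 0 = 15; M22 = (-6)·3 - 0·9 = -18 - 0 = -18; M33 = (-6)·5 - 0·(-9) = -30 - 0 = -30; sum of minors = -33.
det A = (-6)·(5·3 - 2·0) - 0·((-9)·3 - 2·9) + 0·((-9)·0 - 5·9) = (-6)·15 - 0·(-45) + 0·(-45) = -90.
So p(s) = det(sI - A) = s^3 - 2s^2 - 33s + 90.
Rational-root test: any integer root divides 90. Testing small divisors, s = 3 works: p(3) = 27 + (-18) + (-99) + 90 = 0, so (s - 3) is a factor.
Dividing, p(s) = (s - 3)(s^2 + s - 30).
Factor s^2 + s - 30: two numbers with sum -1 and product -30 are 5 and -6, so s^2 + s - 30 = (s - 5)(s + 6).
Hence p(s) = (s - 5) (s - 3) (s + 6), with roots -6, 3, 5.
At least one eigenvalue has non-negative real part, so the system is not asymptotically stable.

-6, 3, 5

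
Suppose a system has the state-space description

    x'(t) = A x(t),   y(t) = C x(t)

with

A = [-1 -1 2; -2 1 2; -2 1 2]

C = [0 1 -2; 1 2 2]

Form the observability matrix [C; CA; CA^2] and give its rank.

3

CA = [[2, -1, -2], [-9, 3, 10]]
CA^2 = [[4, -5, -2], [-17, 22, 8]]
Observability matrix O = [C; CA; CA^2] = [[0, 1, -2], [1, 2, 2], [2, -1, -2], [-9, 3, 10], [4, -5, -2], [-17, 22, 8]]
Take the 3×3 submatrix of O formed by rows 1, 2, 3: [[0, 1, -2], [1, 2, 2], [2, -1, -2]]. Its determinant is 0·(2·(-2) - 2·(-1)) - 1·(1·(-2) - 2·2) + (-2)·(1·(-1) - 2·2) = 0·(-2) - 1·(-6) + (-2)·(-5) = 16 ≠ 0.
So rank(O) ≥ 3; since O has 3 columns, rank(O) = 3.
rank(O) = 3 = n, so the pair (A, C) is completely observable.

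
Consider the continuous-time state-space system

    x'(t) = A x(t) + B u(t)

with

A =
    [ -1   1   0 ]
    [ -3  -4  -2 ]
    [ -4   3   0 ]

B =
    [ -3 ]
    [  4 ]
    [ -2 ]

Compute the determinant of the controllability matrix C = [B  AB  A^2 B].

AB = [[7], [-3], [24]]
A^2B = [[-10], [-57], [-37]]
Controllability matrix C = [B  AB  A^2B] = [[-3, 7, -10], [4, -3, -57], [-2, 24, -37]]
Expanding along the first row, det(C) = (-3)·((-3)·(-37) - (-57)·24) - 7·(4·(-37) - (-57)·(-2)) + (-10)·(4·24 - (-3)·(-2)) = (-3)·1479 - 7·(-262) + (-10)·90 = -3503
Since det(C) ≠ 0, rank(C) = 3 and the system is completely controllable.

-3503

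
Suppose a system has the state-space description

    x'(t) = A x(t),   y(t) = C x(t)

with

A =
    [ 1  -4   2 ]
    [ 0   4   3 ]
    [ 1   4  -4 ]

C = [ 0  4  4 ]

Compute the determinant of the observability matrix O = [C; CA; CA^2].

-384

CA = [[4, 32, -4]]
CA^2 = [[0, 96, 120]]
Observability matrix O = [C; CA; CA^2] = [[0, 4, 4], [4, 32, -4], [0, 96, 120]]
Expanding along the first row, det(O) = 0·(32·120 - (-4)·96) - 4·(4·120 - (-4)·0) + 4·(4·96 - 32·0) = 0·4224 - 4·480 + 4·384 = -384
Since det(O) ≠ 0, rank(O) = 3 and the system is completely observable.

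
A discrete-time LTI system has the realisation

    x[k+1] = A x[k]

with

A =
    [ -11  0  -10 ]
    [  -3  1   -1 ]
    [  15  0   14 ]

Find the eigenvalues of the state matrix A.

-1, 1, 4

det(zI - A) = z^3 - (tr A)z^2 + (M11 + M22 + M33)z - det A, where Mii is the 2×2 principal minor of A obtained by deleting row i and column i.
tr A = (-11) + 1 + 14 = 4; M11 = 1·14 - (-1)·0 = 14 - 0 = 14; M22 = (-11)·14 - (-10)·15 = -154 - (-150) = -4; M33 = (-11)·1 - 0·(-3) = -11 - 0 = -11; sum of minors = -1.
det A = (-11)·(1·14 - (-1)·0) - 0·((-3)·14 - (-1)·15) + (-10)·((-3)·0 - 1·15) = (-11)·14 - 0·(-27) + (-10)·(-15) = -4.
So p(z) = det(zI - A) = z^3 - 4z^2 - z + 4.
Rational-root test: any integer root divides 4. Testing small divisors, z = -1 works: p(-1) = -1 + (-4) + 1 + 4 = 0, so (z + 1) is a factor.
Dividing, p(z) = (z + 1)(z^2 - 5z + 4).
Factor z^2 - 5z + 4: two numbers with sum 5 and product 4 are 4 and 1, so z^2 - 5z + 4 = (z - 4)(z - 1).
Hence p(z) = (z - 4) (z - 1) (z + 1), with roots -1, 1, 4.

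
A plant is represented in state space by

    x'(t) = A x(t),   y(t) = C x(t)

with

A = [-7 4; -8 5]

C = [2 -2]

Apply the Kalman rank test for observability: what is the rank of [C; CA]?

CA = [[2, -2]]
Observability matrix O = [C; CA] = [[2, -2], [2, -2]]
Every row of O is a scalar multiple of row 1 = [2, -2] (multipliers 1, 1), so the rows span a one-dimensional space.
O ≠ 0, hence rank(O) = 1.
rank(O) = 1 < n = 2, so the pair (A, C) is not completely observable.

1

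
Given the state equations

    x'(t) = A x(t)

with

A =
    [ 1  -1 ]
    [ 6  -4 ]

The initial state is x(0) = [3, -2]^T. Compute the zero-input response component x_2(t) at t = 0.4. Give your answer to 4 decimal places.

3.9631

det(sI - A) = s^2 - (tr A)s + det A, with tr A = 1 + (-4) = -3 and det A = 1·(-4) - (-1)·6 = -4 - (-6) = 2.
So p(s) = det(sI - A) = s^2 + 3s + 2.
Factor s^2 + 3s + 2: two numbers with sum -3 and product 2 are -1 and -2, so s^2 + 3s + 2 = (s + 1)(s + 2).
Hence p(s) = (s + 1) (s + 2), with roots -2, -1.
The eigenvalues -2, -1 are distinct and real, so A is diagonalisable and x(t) = e^{At} x(0) = V diag(e^{λ_i t}) V^{-1} x(0), where the columns of V are the eigenvectors.
λ = -2: A - (-2)I = [[3, -1], [6, -2]]. Row 1 gives 3·v1 + (-1)·v2 = 0, so take v_1 = [-1, -3]^T.
λ = -1: A - (-1)I = [[2, -1], [6, -3]]. Row 1 gives 2·v1 + (-1)·v2 = 0, so take v_2 = [1, 2]^T.
V = [v_1 v_2] = [[-1, 1], [-3, 2]] has det V = 1, so V^{-1} = adj(V)/det V = [[2, -1], [3, -1]].
Modal coordinates z(0) = V^{-1} x(0): 2·3 + (-1)·(-2) = 8; 3·3 + (-1)·(-2) = 11; so z(0) = [8, 11]^T.
x_2(t) = Σ_i (v_i)_2 · z_i(0) · e^{λ_i t} (row 2 of V times the modal terms).
x_2(0.4) = (-3)·8·e^{-2·0.4} + 2·11·e^{-1·0.4} = (-24)·0.449329 + 22·0.670320 = 3.9631.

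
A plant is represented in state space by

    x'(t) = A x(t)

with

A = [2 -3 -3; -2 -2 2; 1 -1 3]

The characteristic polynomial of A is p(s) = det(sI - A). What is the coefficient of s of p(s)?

-5

Expand det(sI - A) for the 3×3 matrix.
p(s) = s^3 - 3s^2 - 5s + 44.
(Check: constant term = det(-A) = (-1)^3 det A = 44; coefficient of s^2 = -tr A = -3.)
The coefficient of s is -5.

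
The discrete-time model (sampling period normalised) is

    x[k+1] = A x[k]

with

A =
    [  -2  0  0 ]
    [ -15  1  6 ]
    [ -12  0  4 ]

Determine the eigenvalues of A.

-2, 1, 4

det(zI - A) = z^3 - (tr A)z^2 + (M11 + M22 + M33)z - det A, where Mii is the 2×2 principal minor of A obtained by deleting row i and column i.
tr A = (-2) + 1 + 4 = 3; M11 = 1·4 - 6·0 = 4 - 0 = 4; M22 = (-2)·4 - 0·(-12) = -8 - 0 = -8; M33 = (-2)·1 - 0·(-15) = -2 - 0 = -2; sum of minors = -6.
det A = (-2)·(1·4 - 6·0) - 0·((-15)·4 - 6·(-12)) + 0·((-15)·0 - 1·(-12)) = (-2)·4 - 0·12 + 0·12 = -8.
So p(z) = det(zI - A) = z^3 - 3z^2 - 6z + 8.
Rational-root test: any integer root divides 8. Testing small divisors, z = 1 works: p(1) = 1 + (-3) + (-6) + 8 = 0, so (z - 1) is a factor.
Dividing, p(z) = (z - 1)(z^2 - 2z - 8).
Factor z^2 - 2z - 8: two numbers with sum 2 and product -8 are 4 and -2, so z^2 - 2z - 8 = (z - 4)(z + 2).
Hence p(z) = (z - 4) (z - 1) (z + 2), with roots -2, 1, 4.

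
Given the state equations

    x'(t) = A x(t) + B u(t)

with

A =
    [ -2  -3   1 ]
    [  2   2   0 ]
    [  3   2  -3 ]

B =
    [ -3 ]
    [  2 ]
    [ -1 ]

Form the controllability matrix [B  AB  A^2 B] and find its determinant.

AB = [[-1], [-2], [-2]]
A^2B = [[6], [-6], [-1]]
Controllability matrix C = [B  AB  A^2B] = [[-3, -1, 6], [2, -2, -6], [-1, -2, -1]]
Expanding along the first row, det(C) = (-3)·((-2)·(-1) - (-6)·(-2)) - (-1)·(2·(-1) - (-6)·(-1)) + 6·(2·(-2) - (-2)·(-1)) = (-3)·(-10) - (-1)·(-8) + 6·(-6) = -14
Since det(C) ≠ 0, rank(C) = 3 and the system is completely controllable.

-14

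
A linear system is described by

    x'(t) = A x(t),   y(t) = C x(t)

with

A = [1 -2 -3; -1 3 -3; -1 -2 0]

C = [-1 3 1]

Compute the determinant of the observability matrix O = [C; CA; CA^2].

-395

CA = [[-5, 9, -6]]
CA^2 = [[-8, 49, -12]]
Observability matrix O = [C; CA; CA^2] = [[-1, 3, 1], [-5, 9, -6], [-8, 49, -12]]
Expanding along the first row, det(O) = (-1)·(9·(-12) - (-6)·49) - 3·((-5)·(-12) - (-6)·(-8)) + 1·((-5)·49 - 9·(-8)) = (-1)·186 - 3·12 + 1·(-173) = -395
Since det(O) ≠ 0, rank(O) = 3 and the system is completely observable.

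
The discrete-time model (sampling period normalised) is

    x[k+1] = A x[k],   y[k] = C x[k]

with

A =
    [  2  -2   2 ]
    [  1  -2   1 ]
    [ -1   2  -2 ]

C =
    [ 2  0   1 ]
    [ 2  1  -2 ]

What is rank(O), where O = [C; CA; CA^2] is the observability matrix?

CA = [[3, -2, 2], [7, -10, 9]]
CA^2 = [[2, 2, 0], [-5, 24, -14]]
Observability matrix O = [C; CA; CA^2] = [[2, 0, 1], [2, 1, -2], [3, -2, 2], [7, -10, 9], [2, 2, 0], [-5, 24, -14]]
Take the 3×3 submatrix of O formed by rows 1, 2, 3: [[2, 0, 1], [2, 1, -2], [3, -2, 2]]. Its determinant is 2·(1·2 - (-2)·(-2)) - 0·(2·2 - (-2)·3) + 1·(2·(-2) - 1·3) = 2·(-2) - 0·10 + 1·(-7) = -11 ≠ 0.
So rank(O) ≥ 3; since O has 3 columns, rank(O) = 3.
rank(O) = 3 = n, so the pair (A, C) is completely observable.

3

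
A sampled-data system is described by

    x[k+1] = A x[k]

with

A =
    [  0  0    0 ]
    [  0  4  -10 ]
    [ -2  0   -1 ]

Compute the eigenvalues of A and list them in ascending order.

-1, 0, 4

det(zI - A) = z^3 - (tr A)z^2 + (M11 + M22 + M33)z - det A, where Mii is the 2×2 principal minor of A obtained by deleting row i and column i.
tr A = 0 + 4 + (-1) = 3; M11 = 4·(-1) - (-10)·0 = -4 - 0 = -4; M22 = 0·(-1) - 0·(-2) = 0 - 0 = 0; M33 = 0·4 - 0·0 = 0 - 0 = 0; sum of minors = -4.
det A = 0·(4·(-1) - (-10)·0) - 0·(0·(-1) - (-10)·(-2)) + 0·(0·0 - 4·(-2)) = 0·(-4) - 0·(-20) + 0·8 = 0.
So p(z) = det(zI - A) = z^3 - 3z^2 - 4z.
The constant term is 0, so p(z) = z(z^2 - 3z - 4).
Factor z^2 - 3z - 4: two numbers with sum 3 and product -4 are 4 and -1, so z^2 - 3z - 4 = (z - 4)(z + 1).
Hence p(z) = z (z - 4) (z + 1), with roots -1, 0, 4.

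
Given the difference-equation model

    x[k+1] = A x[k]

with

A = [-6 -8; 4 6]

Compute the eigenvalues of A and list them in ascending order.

det(zI - A) = z^2 - (tr A)z + det A, with tr A = (-6) + 6 = 0 and det A = (-6)·6 - (-8)·4 = -36 - (-32) = -4.
So p(z) = det(zI - A) = z^2 - 4.
Factor z^2 - 4: two numbers with sum 0 and product -4 are 2 and -2, so z^2 - 4 = (z - 2)(z + 2).
Hence p(z) = (z - 2) (z + 2), with roots -2, 2.

-2, 2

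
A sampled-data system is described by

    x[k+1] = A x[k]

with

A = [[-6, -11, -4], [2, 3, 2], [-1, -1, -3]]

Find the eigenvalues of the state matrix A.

det(zI - A) = z^3 - (tr A)z^2 + (M11 + M22 + M33)z - det A, where Mii is the 2×2 principal minor of A obtained by deleting row i and column i.
tr A = (-6) + 3 + (-3) = -6; M11 = 3·(-3) - 2·(-1) = -9 - (-2) = -7; M22 = (-6)·(-3) - (-4)·(-1) = 18 - 4 = 14; M33 = (-6)·3 - (-11)·2 = -18 - (-22) = 4; sum of minors = 11.
det A = (-6)·(3·(-3) - 2·(-1)) - (-11)·(2·(-3) - 2·(-1)) + (-4)·(2·(-1) - 3·(-1)) = (-6)·(-7) - (-11)·(-4) + (-4)·1 = -6.
So p(z) = det(zI - A) = z^3 + 6z^2 + 11z + 6.
Rational-root test: any integer root divides 6. Testing small divisors, z = -1 works: p(-1) = -1 + 6 + (-11) + 6 = 0, so (z + 1) is a factor.
Dividing, p(z) = (z + 1)(z^2 + 5z + 6).
Factor z^2 + 5z + 6: two numbers with sum -5 and product 6 are -2 and -3, so z^2 + 5z + 6 = (z + 2)(z + 3).
Hence p(z) = (z + 1) (z + 2) (z + 3), with roots -3, -2, -1.

-3, -2, -1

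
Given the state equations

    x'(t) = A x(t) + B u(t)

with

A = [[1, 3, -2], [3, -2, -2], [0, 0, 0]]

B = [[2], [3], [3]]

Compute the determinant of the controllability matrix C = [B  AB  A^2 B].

171

AB = [[5], [-6], [0]]
A^2B = [[-13], [27], [0]]
Controllability matrix C = [B  AB  A^2B] = [[2, 5, -13], [3, -6, 27], [3, 0, 0]]
Expanding along the first row, det(C) = 2·((-6)·0 - 27·0) - 5·(3·0 - 27·3) + (-13)·(3·0 - (-6)·3) = 2·0 - 5·(-81) + (-13)·18 = 171
Since det(C) ≠ 0, rank(C) = 3 and the system is completely controllable.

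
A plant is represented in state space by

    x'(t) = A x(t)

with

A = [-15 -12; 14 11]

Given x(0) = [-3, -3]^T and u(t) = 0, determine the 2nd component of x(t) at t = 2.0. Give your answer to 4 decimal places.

-5.5874

det(sI - A) = s^2 - (tr A)s + det A, with tr A = (-15) + 11 = -4 and det A = (-15)·11 - (-12)·14 = -165 - (-168) = 3.
So p(s) = det(sI - A) = s^2 + 4s + 3.
Factor s^2 + 4s + 3: two numbers with sum -4 and product 3 are -1 and -3, so s^2 + 4s + 3 = (s + 1)(s + 3).
Hence p(s) = (s + 1) (s + 3), with roots -3, -1.
The eigenvalues -3, -1 are distinct and real, so A is diagonalisable and x(t) = e^{At} x(0) = V diag(e^{λ_i t}) V^{-1} x(0), where the columns of V are the eigenvectors.
λ = -3: A - (-3)I = [[-12, -12], [14, 14]]. Row 1 gives (-12)·v1 + (-12)·v2 = 0, so take v_1 = [1, -1]^T.
λ = -1: A - (-1)I = [[-14, -12], [14, 12]]. Row 1 gives (-14)·v1 + (-12)·v2 = 0, so take v_2 = [6, -7]^T.
V = [v_1 v_2] = [[1, 6], [-1, -7]] has det V = -1, so V^{-1} = adj(V)/det V = [[7, 6], [-1, -1]].
Modal coordinates z(0) = V^{-1} x(0): 7·(-3) + 6·(-3) = -39; (-1)·(-3) + (-1)·(-3) = 6; so z(0) = [-39, 6]^T.
x_2(t) = Σ_i (v_i)_2 · z_i(0) · e^{λ_i t} (row 2 of V times the modal terms).
x_2(2.0) = (-1)·(-39)·e^{-3·2.0} + (-7)·6·e^{-1·2.0} = 39·0.002479 + (-42)·0.135335 = -5.5874.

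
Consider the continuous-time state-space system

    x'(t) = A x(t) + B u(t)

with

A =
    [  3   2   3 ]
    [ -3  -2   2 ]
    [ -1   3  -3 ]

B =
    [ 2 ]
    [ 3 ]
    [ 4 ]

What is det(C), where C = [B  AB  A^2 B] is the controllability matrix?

AB = [[24], [-4], [-5]]
A^2B = [[49], [-74], [-21]]
Controllability matrix C = [B  AB  A^2B] = [[2, 24, 49], [3, -4, -74], [4, -5, -21]]
Expanding along the first row, det(C) = 2·((-4)·(-21) - (-74)·(-5)) - 24·(3·(-21) - (-74)·4) + 49·(3·(-5) - (-4)·4) = 2·(-286) - 24·233 + 49·1 = -6115
Since det(C) ≠ 0, rank(C) = 3 and the system is completely controllable.

-6115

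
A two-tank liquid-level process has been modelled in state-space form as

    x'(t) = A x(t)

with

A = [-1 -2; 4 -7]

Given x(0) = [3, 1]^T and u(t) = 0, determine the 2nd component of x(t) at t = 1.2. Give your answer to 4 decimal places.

det(sI - A) = s^2 - (tr A)s + det A, with tr A = (-1) + (-7) = -8 and det A = (-1)·(-7) - (-2)·4 = 7 - (-8) = 15.
So p(s) = det(sI - A) = s^2 + 8s + 15.
Factor s^2 + 8s + 15: two numbers with sum -8 and product 15 are -3 and -5, so s^2 + 8s + 15 = (s + 3)(s + 5).
Hence p(s) = (s + 3) (s + 5), with roots -5, -3.
The eigenvalues -5, -3 are distinct and real, so A is diagonalisable and x(t) = e^{At} x(0) = V diag(e^{λ_i t}) V^{-1} x(0), where the columns of V are the eigenvectors.
λ = -5: A - (-5)I = [[4, -2], [4, -2]]. Row 1 gives 4·v1 + (-2)·v2 = 0, so take v_1 = [1, 2]^T.
λ = -3: A - (-3)I = [[2, -2], [4, -4]]. Row 1 gives 2·v1 + (-2)·v2 = 0, so take v_2 = [1, 1]^T.
V = [v_1 v_2] = [[1, 1], [2, 1]] has det V = -1, so V^{-1} = adj(V)/det V = [[-1, 1], [2, -1]].
Modal coordinates z(0) = V^{-1} x(0): (-1)·3 + 1·1 = -2; 2·3 + (-1)·1 = 5; so z(0) = [-2, 5]^T.
x_2(t) = Σ_i (v_i)_2 · z_i(0) · e^{λ_i t} (row 2 of V times the modal terms).
x_2(1.2) = 2·(-2)·e^{-5·1.2} + 1·5·e^{-3·1.2} = (-4)·0.002479 + 5·0.027324 = 0.1267.

0.1267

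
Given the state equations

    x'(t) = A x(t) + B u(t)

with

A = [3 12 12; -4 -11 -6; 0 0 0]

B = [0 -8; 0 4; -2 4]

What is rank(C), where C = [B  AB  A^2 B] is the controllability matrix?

2

AB = [[-24, 72], [12, -36], [0, 0]]
A^2B = [[72, -216], [-36, 108], [0, 0]]
Controllability matrix C = [B  AB  A^2B] = [[0, -8, -24, 72, 72, -216], [0, 4, 12, -36, -36, 108], [-2, 4, 0, 0, 0, 0]]
The rows r1, r2, r3 of C are linearly dependent: r1 + 2·r2 = 0 (check each entry), so rank(C) ≤ 2.
The 2×2 minor from rows 1, 3, columns 1, 2 is 0·4 - (-8)·(-2) = 0 - 16 = -16 ≠ 0, so rank(C) = 2.
rank(C) = 2 < n = 3, so the pair (A, B) is not completely controllable.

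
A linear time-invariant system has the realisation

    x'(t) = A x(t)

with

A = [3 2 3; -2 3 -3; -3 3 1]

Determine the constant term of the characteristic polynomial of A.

-67

Expand det(sI - A) for the 3×3 matrix.
p(s) = s^3 - 7s^2 + 37s - 67.
(Check: constant term = det(-A) = (-1)^3 det A = -67; coefficient of s^2 = -tr A = -7.)
The constant term is -67.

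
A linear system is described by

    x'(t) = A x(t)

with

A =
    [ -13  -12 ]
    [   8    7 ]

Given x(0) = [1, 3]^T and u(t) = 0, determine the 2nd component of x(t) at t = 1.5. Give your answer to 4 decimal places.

det(sI - A) = s^2 - (tr A)s + det A, with tr A = (-13) + 7 = -6 and det A = (-13)·7 - (-12)·8 = -91 - (-96) = 5.
So p(s) = det(sI - A) = s^2 + 6s + 5.
Factor s^2 + 6s + 5: two numbers with sum -6 and product 5 are -1 and -5, so s^2 + 6s + 5 = (s + 1)(s + 5).
Hence p(s) = (s + 1) (s + 5), with roots -5, -1.
The eigenvalues -5, -1 are distinct and real, so A is diagonalisable and x(t) = e^{At} x(0) = V diag(e^{λ_i t}) V^{-1} x(0), where the columns of V are the eigenvectors.
λ = -5: A - (-5)I = [[-8, -12], [8, 12]]. Row 1 gives (-8)·v1 + (-12)·v2 = 0, so take v_1 = [3, -2]^T.
λ = -1: A - (-1)I = [[-12, -12], [8, 8]]. Row 1 gives (-12)·v1 + (-12)·v2 = 0, so take v_2 = [1, -1]^T.
V = [v_1 v_2] = [[3, 1], [-2, -1]] has det V = -1, so V^{-1} = adj(V)/det V = [[1, 1], [-2, -3]].
Modal coordinates z(0) = V^{-1} x(0): 1·1 + 1·3 = 4; (-2)·1 + (-3)·3 = -11; so z(0) = [4, -11]^T.
x_2(t) = Σ_i (v_i)_2 · z_i(0) · e^{λ_i t} (row 2 of V times the modal terms).
x_2(1.5) = (-2)·4·e^{-5·1.5} + (-1)·(-11)·e^{-1·1.5} = (-8)·0.000553 + 11·0.223130 = 2.4500.

2.4500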